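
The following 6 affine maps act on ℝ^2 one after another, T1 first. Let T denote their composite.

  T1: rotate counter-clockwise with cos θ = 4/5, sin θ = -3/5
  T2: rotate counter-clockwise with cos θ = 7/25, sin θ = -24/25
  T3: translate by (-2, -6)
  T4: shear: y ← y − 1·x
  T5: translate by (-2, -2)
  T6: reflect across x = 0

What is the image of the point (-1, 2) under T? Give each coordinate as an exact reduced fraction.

T1 rotate counter-clockwise with cos θ = 4/5, sin θ = -3/5: (-1, 2) → (2/5, 11/5)
T2 rotate counter-clockwise with cos θ = 7/25, sin θ = -24/25: (2/5, 11/5) → (278/125, 29/125)
T3 translate by (-2, -6): (278/125, 29/125) → (28/125, -721/125)
T4 shear: y ← y − 1·x: (28/125, -721/125) → (28/125, -749/125)
T5 translate by (-2, -2): (28/125, -749/125) → (-222/125, -999/125)
T6 reflect across x = 0: (-222/125, -999/125) → (222/125, -999/125)

T(p) = (222/125, -999/125)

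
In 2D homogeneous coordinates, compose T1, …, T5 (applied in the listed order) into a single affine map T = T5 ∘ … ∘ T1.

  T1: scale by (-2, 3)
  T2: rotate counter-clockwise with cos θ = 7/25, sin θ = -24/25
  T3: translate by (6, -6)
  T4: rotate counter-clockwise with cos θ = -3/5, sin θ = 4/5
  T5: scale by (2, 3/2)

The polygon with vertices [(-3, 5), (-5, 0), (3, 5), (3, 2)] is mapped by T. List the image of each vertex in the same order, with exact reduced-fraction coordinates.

image vertices: (-72/5, 333/10), (72/5, 123/5), (-144/5, 189/10), (-72/5, 54/5)

T1 scale by (-2, 3): (-3, 5) → (6, 15); (-5, 0) → (10, 0); (3, 5) → (-6, 15); (3, 2) → (-6, 6)
T2 rotate counter-clockwise with cos θ = 7/25, sin θ = -24/25: (6, 15) → (402/25, -39/25); (10, 0) → (14/5, -48/5); (-6, 15) → (318/25, 249/25); (-6, 6) → (102/25, 186/25)
T3 translate by (6, -6): (402/25, -39/25) → (552/25, -189/25); (14/5, -48/5) → (44/5, -78/5); (318/25, 249/25) → (468/25, 99/25); (102/25, 186/25) → (252/25, 36/25)
T4 rotate counter-clockwise with cos θ = -3/5, sin θ = 4/5: (552/25, -189/25) → (-36/5, 111/5); (44/5, -78/5) → (36/5, 82/5); (468/25, 99/25) → (-72/5, 63/5); (252/25, 36/25) → (-36/5, 36/5)
T5 scale by (2, 3/2): (-36/5, 111/5) → (-72/5, 333/10); (36/5, 82/5) → (72/5, 123/5); (-72/5, 63/5) → (-144/5, 189/10); (-36/5, 36/5) → (-72/5, 54/5)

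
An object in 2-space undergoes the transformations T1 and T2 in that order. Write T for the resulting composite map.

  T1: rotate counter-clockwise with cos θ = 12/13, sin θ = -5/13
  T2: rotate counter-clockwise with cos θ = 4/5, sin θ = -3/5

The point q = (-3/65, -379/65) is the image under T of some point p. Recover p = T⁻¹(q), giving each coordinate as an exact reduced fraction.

T1 = [12/13 5/13 0; -5/13 12/13 0; 0 0 1]
T2·T1 = [33/65 56/65 0; -56/65 33/65 0; 0 0 1]
det M = 1; M⁻¹ = [33/65 -56/65 0; 56/65 33/65 0; 0 0 1]
M⁻¹ · (-3/65, -379/65)ᵀ = (5, -3)ᵀ

p = (5, -3)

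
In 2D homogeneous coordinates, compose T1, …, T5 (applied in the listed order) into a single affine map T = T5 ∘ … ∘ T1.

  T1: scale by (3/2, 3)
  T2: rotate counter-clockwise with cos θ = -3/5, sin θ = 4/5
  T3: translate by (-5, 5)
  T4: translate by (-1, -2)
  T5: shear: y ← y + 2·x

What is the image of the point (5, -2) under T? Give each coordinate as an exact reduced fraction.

T1 scale by (3/2, 3): (5, -2) → (15/2, -6)
T2 rotate counter-clockwise with cos θ = -3/5, sin θ = 4/5: (15/2, -6) → (3/10, 48/5)
T3 translate by (-5, 5): (3/10, 48/5) → (-47/10, 73/5)
T4 translate by (-1, -2): (-47/10, 73/5) → (-57/10, 63/5)
T5 shear: y ← y + 2·x: (-57/10, 63/5) → (-57/10, 6/5)

T(p) = (-57/10, 6/5)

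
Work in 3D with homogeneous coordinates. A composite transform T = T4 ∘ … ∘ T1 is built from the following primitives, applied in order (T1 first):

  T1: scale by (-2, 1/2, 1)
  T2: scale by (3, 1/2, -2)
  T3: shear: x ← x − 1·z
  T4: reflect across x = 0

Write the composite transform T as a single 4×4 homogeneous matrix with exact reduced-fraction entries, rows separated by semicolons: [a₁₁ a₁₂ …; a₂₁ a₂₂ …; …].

T = [6 0 -2 0; 0 1/4 0 0; 0 0 -2 0; 0 0 0 1]

T1 = [-2 0 0 0; 0 1/2 0 0; 0 0 1 0; 0 0 0 1]
T2·T1 = [-6 0 0 0; 0 1/4 0 0; 0 0 -2 0; 0 0 0 1]
T3·…·T1 = [-6 0 2 0; 0 1/4 0 0; 0 0 -2 0; 0 0 0 1]
T4·…·T1 = [6 0 -2 0; 0 1/4 0 0; 0 0 -2 0; 0 0 0 1]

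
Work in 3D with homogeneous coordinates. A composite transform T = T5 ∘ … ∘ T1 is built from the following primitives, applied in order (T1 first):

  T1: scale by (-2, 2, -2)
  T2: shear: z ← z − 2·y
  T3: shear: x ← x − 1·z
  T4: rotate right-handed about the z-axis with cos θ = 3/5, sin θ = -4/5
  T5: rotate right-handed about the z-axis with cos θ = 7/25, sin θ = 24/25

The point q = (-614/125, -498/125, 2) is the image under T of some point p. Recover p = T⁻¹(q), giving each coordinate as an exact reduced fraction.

p = (2, -1, 1)

T1 = [-2 0 0 0; 0 2 0 0; 0 0 -2 0; 0 0 0 1]
T2·T1 = [-2 0 0 0; 0 2 0 0; 0 -4 -2 0; 0 0 0 1]
T3·…·T1 = [-2 4 2 0; 0 2 0 0; 0 -4 -2 0; 0 0 0 1]
T4·…·T1 = [-6/5 4 6/5 0; 8/5 -2 -8/5 0; 0 -4 -2 0; 0 0 0 1]
T5·…·T1 = [-234/125 76/25 234/125 0; -88/125 82/25 88/125 0; 0 -4 -2 0; 0 0 0 1]
det M = 8; M⁻¹ = [-117/250 -22/125 -1/2 0; -22/125 117/250 0 0; 44/125 -117/125 -1/2 0; 0 0 0 1]
M⁻¹ · (-614/125, -498/125, 2)ᵀ = (2, -1, 1)ᵀ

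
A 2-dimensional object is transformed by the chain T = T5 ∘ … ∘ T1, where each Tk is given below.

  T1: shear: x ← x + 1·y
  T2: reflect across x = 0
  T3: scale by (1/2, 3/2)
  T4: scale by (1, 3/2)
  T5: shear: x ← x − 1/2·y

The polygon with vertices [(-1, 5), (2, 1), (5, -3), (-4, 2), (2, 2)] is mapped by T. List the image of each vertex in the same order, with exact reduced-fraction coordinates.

image vertices: (-61/8, 45/4), (-21/8, 9/4), (19/8, -27/4), (-5/4, 9/2), (-17/4, 9/2)

T1 shear: x ← x + 1·y: (-1, 5) → (4, 5); (2, 1) → (3, 1); (5, -3) → (2, -3); (-4, 2) → (-2, 2); (2, 2) → (4, 2)
T2 reflect across x = 0: (4, 5) → (-4, 5); (3, 1) → (-3, 1); (2, -3) → (-2, -3); (-2, 2) → (2, 2); (4, 2) → (-4, 2)
T3 scale by (1/2, 3/2): (-4, 5) → (-2, 15/2); (-3, 1) → (-3/2, 3/2); (-2, -3) → (-1, -9/2); (2, 2) → (1, 3); (-4, 2) → (-2, 3)
T4 scale by (1, 3/2): (-2, 15/2) → (-2, 45/4); (-3/2, 3/2) → (-3/2, 9/4); (-1, -9/2) → (-1, -27/4); (1, 3) → (1, 9/2); (-2, 3) → (-2, 9/2)
T5 shear: x ← x − 1/2·y: (-2, 45/4) → (-61/8, 45/4); (-3/2, 9/4) → (-21/8, 9/4); (-1, -27/4) → (19/8, -27/4); (1, 9/2) → (-5/4, 9/2); (-2, 9/2) → (-17/4, 9/2)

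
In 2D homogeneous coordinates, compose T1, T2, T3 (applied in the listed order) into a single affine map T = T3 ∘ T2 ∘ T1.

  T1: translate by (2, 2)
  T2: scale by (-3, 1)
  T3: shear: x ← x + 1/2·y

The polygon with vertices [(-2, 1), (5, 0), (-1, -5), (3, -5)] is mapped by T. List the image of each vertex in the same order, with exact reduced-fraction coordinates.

image vertices: (3/2, 3), (-20, 2), (-9/2, -3), (-33/2, -3)

T1 translate by (2, 2): (-2, 1) → (0, 3); (5, 0) → (7, 2); (-1, -5) → (1, -3); (3, -5) → (5, -3)
T2 scale by (-3, 1): (0, 3) → (0, 3); (7, 2) → (-21, 2); (1, -3) → (-3, -3); (5, -3) → (-15, -3)
T3 shear: x ← x + 1/2·y: (0, 3) → (3/2, 3); (-21, 2) → (-20, 2); (-3, -3) → (-9/2, -3); (-15, -3) → (-33/2, -3)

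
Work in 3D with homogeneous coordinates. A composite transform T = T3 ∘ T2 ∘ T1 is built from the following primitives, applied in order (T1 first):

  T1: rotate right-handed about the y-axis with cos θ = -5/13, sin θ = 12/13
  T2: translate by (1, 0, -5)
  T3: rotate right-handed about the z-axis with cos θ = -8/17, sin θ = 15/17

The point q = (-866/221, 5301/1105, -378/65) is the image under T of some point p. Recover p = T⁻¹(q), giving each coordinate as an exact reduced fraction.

T1 = [-5/13 0 12/13 0; 0 1 0 0; -12/13 0 -5/13 0; 0 0 0 1]
T2·T1 = [-5/13 0 12/13 1; 0 1 0 0; -12/13 0 -5/13 -5; 0 0 0 1]
T3·…·T1 = [40/221 -15/17 -96/221 -8/17; -75/221 -8/17 180/221 15/17; -12/13 0 -5/13 -5; 0 0 0 1]
det M = 1; M⁻¹ = [40/221 -75/221 -12/13 -55/13; -15/17 -8/17 0 0; -96/221 180/221 -5/13 -37/13; 0 0 0 1]
M⁻¹ · (-866/221, 5301/1105, -378/65)ᵀ = (-6/5, 6/5, 5)ᵀ

p = (-6/5, 6/5, 5)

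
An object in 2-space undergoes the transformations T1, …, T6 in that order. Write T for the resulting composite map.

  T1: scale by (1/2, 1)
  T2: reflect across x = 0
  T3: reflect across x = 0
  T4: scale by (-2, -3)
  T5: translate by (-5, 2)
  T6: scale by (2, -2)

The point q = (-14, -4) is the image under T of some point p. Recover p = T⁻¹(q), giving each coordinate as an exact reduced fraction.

T1 = [1/2 0 0; 0 1 0; 0 0 1]
T2·T1 = [-1/2 0 0; 0 1 0; 0 0 1]
T3·…·T1 = [1/2 0 0; 0 1 0; 0 0 1]
T4·…·T1 = [-1 0 0; 0 -3 0; 0 0 1]
T5·…·T1 = [-1 0 -5; 0 -3 2; 0 0 1]
T6·…·T1 = [-2 0 -10; 0 6 -4; 0 0 1]
det M = -12; M⁻¹ = [-1/2 0 -5; 0 1/6 2/3; 0 0 1]
M⁻¹ · (-14, -4)ᵀ = (2, 0)ᵀ

p = (2, 0)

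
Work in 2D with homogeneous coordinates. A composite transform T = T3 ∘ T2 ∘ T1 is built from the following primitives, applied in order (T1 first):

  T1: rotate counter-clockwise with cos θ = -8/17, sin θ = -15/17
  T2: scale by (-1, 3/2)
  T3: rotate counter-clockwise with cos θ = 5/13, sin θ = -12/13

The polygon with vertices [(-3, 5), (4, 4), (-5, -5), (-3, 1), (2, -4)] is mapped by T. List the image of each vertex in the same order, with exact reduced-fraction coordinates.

image vertices: (-405/221, 2451/442), (-1796/221, -354/221), (2245/221, 885/442), (471/221, 1491/442), (32/17, -69/17)

T1 rotate counter-clockwise with cos θ = -8/17, sin θ = -15/17: (-3, 5) → (99/17, 5/17); (4, 4) → (28/17, -92/17); (-5, -5) → (-35/17, 115/17); (-3, 1) → (39/17, 37/17); (2, -4) → (-76/17, 2/17)
T2 scale by (-1, 3/2): (99/17, 5/17) → (-99/17, 15/34); (28/17, -92/17) → (-28/17, -138/17); (-35/17, 115/17) → (35/17, 345/34); (39/17, 37/17) → (-39/17, 111/34); (-76/17, 2/17) → (76/17, 3/17)
T3 rotate counter-clockwise with cos θ = 5/13, sin θ = -12/13: (-99/17, 15/34) → (-405/221, 2451/442); (-28/17, -138/17) → (-1796/221, -354/221); (35/17, 345/34) → (2245/221, 885/442); (-39/17, 111/34) → (471/221, 1491/442); (76/17, 3/17) → (32/17, -69/17)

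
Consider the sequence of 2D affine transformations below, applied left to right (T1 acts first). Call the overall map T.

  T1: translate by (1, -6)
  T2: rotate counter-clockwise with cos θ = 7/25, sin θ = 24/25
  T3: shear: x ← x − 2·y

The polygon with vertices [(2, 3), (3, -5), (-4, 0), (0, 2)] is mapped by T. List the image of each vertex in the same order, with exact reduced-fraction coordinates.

T1 translate by (1, -6): (2, 3) → (3, -3); (3, -5) → (4, -11); (-4, 0) → (-3, -6); (0, 2) → (1, -4)
T2 rotate counter-clockwise with cos θ = 7/25, sin θ = 24/25: (3, -3) → (93/25, 51/25); (4, -11) → (292/25, 19/25); (-3, -6) → (123/25, -114/25); (1, -4) → (103/25, -4/25)
T3 shear: x ← x − 2·y: (93/25, 51/25) → (-9/25, 51/25); (292/25, 19/25) → (254/25, 19/25); (123/25, -114/25) → (351/25, -114/25); (103/25, -4/25) → (111/25, -4/25)

image vertices: (-9/25, 51/25), (254/25, 19/25), (351/25, -114/25), (111/25, -4/25)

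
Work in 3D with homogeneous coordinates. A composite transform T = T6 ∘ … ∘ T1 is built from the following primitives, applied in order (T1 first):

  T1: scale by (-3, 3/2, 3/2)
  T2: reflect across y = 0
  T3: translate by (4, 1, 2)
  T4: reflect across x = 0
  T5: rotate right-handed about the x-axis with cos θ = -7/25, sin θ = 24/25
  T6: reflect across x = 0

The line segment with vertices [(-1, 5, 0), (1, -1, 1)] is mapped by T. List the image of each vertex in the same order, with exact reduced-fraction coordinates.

image vertices: (7, -1/10, -34/5), (1, -203/50, 71/50)

T1 scale by (-3, 3/2, 3/2): (-1, 5, 0) → (3, 15/2, 0); (1, -1, 1) → (-3, -3/2, 3/2)
T2 reflect across y = 0: (3, 15/2, 0) → (3, -15/2, 0); (-3, -3/2, 3/2) → (-3, 3/2, 3/2)
T3 translate by (4, 1, 2): (3, -15/2, 0) → (7, -13/2, 2); (-3, 3/2, 3/2) → (1, 5/2, 7/2)
T4 reflect across x = 0: (7, -13/2, 2) → (-7, -13/2, 2); (1, 5/2, 7/2) → (-1, 5/2, 7/2)
T5 rotate right-handed about the x-axis with cos θ = -7/25, sin θ = 24/25: (-7, -13/2, 2) → (-7, -1/10, -34/5); (-1, 5/2, 7/2) → (-1, -203/50, 71/50)
T6 reflect across x = 0: (-7, -1/10, -34/5) → (7, -1/10, -34/5); (-1, -203/50, 71/50) → (1, -203/50, 71/50)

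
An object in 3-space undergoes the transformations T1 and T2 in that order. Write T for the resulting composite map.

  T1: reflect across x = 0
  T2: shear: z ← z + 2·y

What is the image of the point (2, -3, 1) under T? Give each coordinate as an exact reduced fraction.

T1 reflect across x = 0: (2, -3, 1) → (-2, -3, 1)
T2 shear: z ← z + 2·y: (-2, -3, 1) → (-2, -3, -5)

T(p) = (-2, -3, -5)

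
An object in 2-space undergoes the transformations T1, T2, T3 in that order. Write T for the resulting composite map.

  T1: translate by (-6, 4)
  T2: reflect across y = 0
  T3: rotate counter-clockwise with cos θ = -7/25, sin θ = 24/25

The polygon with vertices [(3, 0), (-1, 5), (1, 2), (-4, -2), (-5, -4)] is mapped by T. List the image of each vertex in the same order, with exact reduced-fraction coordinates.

T1 translate by (-6, 4): (3, 0) → (-3, 4); (-1, 5) → (-7, 9); (1, 2) → (-5, 6); (-4, -2) → (-10, 2); (-5, -4) → (-11, 0)
T2 reflect across y = 0: (-3, 4) → (-3, -4); (-7, 9) → (-7, -9); (-5, 6) → (-5, -6); (-10, 2) → (-10, -2); (-11, 0) → (-11, 0)
T3 rotate counter-clockwise with cos θ = -7/25, sin θ = 24/25: (-3, -4) → (117/25, -44/25); (-7, -9) → (53/5, -21/5); (-5, -6) → (179/25, -78/25); (-10, -2) → (118/25, -226/25); (-11, 0) → (77/25, -264/25)

image vertices: (117/25, -44/25), (53/5, -21/5), (179/25, -78/25), (118/25, -226/25), (77/25, -264/25)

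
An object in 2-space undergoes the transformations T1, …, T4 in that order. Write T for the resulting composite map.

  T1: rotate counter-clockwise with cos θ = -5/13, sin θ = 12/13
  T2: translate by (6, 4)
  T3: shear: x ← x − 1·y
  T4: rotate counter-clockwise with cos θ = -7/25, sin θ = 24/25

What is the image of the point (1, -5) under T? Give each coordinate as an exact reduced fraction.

T1 rotate counter-clockwise with cos θ = -5/13, sin θ = 12/13: (1, -5) → (55/13, 37/13)
T2 translate by (6, 4): (55/13, 37/13) → (133/13, 89/13)
T3 shear: x ← x − 1·y: (133/13, 89/13) → (44/13, 89/13)
T4 rotate counter-clockwise with cos θ = -7/25, sin θ = 24/25: (44/13, 89/13) → (-188/25, 433/325)

T(p) = (-188/25, 433/325)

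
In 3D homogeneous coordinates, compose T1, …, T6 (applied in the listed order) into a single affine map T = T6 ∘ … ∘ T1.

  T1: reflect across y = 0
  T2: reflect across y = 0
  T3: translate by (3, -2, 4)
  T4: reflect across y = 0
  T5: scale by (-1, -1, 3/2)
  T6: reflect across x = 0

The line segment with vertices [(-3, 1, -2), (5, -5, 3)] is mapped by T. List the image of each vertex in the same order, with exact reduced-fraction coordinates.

T1 reflect across y = 0: (-3, 1, -2) → (-3, -1, -2); (5, -5, 3) → (5, 5, 3)
T2 reflect across y = 0: (-3, -1, -2) → (-3, 1, -2); (5, 5, 3) → (5, -5, 3)
T3 translate by (3, -2, 4): (-3, 1, -2) → (0, -1, 2); (5, -5, 3) → (8, -7, 7)
T4 reflect across y = 0: (0, -1, 2) → (0, 1, 2); (8, -7, 7) → (8, 7, 7)
T5 scale by (-1, -1, 3/2): (0, 1, 2) → (0, -1, 3); (8, 7, 7) → (-8, -7, 21/2)
T6 reflect across x = 0: (0, -1, 3) → (0, -1, 3); (-8, -7, 21/2) → (8, -7, 21/2)

image vertices: (0, -1, 3), (8, -7, 21/2)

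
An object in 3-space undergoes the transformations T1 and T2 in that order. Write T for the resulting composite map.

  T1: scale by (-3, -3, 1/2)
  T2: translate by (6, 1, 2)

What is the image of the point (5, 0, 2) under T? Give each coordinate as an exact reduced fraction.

T1 scale by (-3, -3, 1/2): (5, 0, 2) → (-15, 0, 1)
T2 translate by (6, 1, 2): (-15, 0, 1) → (-9, 1, 3)

T(p) = (-9, 1, 3)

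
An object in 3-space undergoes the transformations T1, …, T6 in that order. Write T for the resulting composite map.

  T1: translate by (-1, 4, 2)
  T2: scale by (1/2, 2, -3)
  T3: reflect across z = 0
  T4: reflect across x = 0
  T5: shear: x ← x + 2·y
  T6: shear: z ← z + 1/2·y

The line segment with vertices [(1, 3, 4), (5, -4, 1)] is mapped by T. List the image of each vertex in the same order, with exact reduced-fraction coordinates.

T1 translate by (-1, 4, 2): (1, 3, 4) → (0, 7, 6); (5, -4, 1) → (4, 0, 3)
T2 scale by (1/2, 2, -3): (0, 7, 6) → (0, 14, -18); (4, 0, 3) → (2, 0, -9)
T3 reflect across z = 0: (0, 14, -18) → (0, 14, 18); (2, 0, -9) → (2, 0, 9)
T4 reflect across x = 0: (0, 14, 18) → (0, 14, 18); (2, 0, 9) → (-2, 0, 9)
T5 shear: x ← x + 2·y: (0, 14, 18) → (28, 14, 18); (-2, 0, 9) → (-2, 0, 9)
T6 shear: z ← z + 1/2·y: (28, 14, 18) → (28, 14, 25); (-2, 0, 9) → (-2, 0, 9)

image vertices: (28, 14, 25), (-2, 0, 9)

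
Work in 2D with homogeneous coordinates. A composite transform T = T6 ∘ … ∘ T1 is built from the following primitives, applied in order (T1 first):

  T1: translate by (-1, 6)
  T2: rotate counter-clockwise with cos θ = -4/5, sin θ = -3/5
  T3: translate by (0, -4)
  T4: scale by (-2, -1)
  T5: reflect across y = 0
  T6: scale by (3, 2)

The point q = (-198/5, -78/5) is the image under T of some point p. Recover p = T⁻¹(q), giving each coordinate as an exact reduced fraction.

T1 = [1 0 -1; 0 1 6; 0 0 1]
T2·T1 = [-4/5 3/5 22/5; -3/5 -4/5 -21/5; 0 0 1]
T3·…·T1 = [-4/5 3/5 22/5; -3/5 -4/5 -41/5; 0 0 1]
T4·…·T1 = [8/5 -6/5 -44/5; 3/5 4/5 41/5; 0 0 1]
T5·…·T1 = [8/5 -6/5 -44/5; -3/5 -4/5 -41/5; 0 0 1]
T6·…·T1 = [24/5 -18/5 -132/5; -6/5 -8/5 -82/5; 0 0 1]
det M = -12; M⁻¹ = [2/15 -3/10 -7/5; -1/10 -2/5 -46/5; 0 0 1]
M⁻¹ · (-198/5, -78/5)ᵀ = (-2, 1)ᵀ

p = (-2, 1)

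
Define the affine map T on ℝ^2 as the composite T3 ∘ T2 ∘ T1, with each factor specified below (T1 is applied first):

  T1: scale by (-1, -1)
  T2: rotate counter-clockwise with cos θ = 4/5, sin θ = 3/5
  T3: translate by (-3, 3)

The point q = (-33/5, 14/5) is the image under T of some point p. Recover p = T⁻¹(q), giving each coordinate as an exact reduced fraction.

p = (3, -2)

T1 = [-1 0 0; 0 -1 0; 0 0 1]
T2·T1 = [-4/5 3/5 0; -3/5 -4/5 0; 0 0 1]
T3·…·T1 = [-4/5 3/5 -3; -3/5 -4/5 3; 0 0 1]
det M = 1; M⁻¹ = [-4/5 -3/5 -3/5; 3/5 -4/5 21/5; 0 0 1]
M⁻¹ · (-33/5, 14/5)ᵀ = (3, -2)ᵀ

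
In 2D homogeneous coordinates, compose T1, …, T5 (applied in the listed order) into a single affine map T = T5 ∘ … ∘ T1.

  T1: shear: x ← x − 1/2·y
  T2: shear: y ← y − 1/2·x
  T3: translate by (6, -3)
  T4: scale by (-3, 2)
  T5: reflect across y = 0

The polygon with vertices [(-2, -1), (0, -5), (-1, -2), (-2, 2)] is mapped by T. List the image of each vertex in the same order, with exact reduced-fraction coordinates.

image vertices: (-27/2, 13/2), (-51/2, 37/2), (-18, 10), (-9, -1)

T1 shear: x ← x − 1/2·y: (-2, -1) → (-3/2, -1); (0, -5) → (5/2, -5); (-1, -2) → (0, -2); (-2, 2) → (-3, 2)
T2 shear: y ← y − 1/2·x: (-3/2, -1) → (-3/2, -1/4); (5/2, -5) → (5/2, -25/4); (0, -2) → (0, -2); (-3, 2) → (-3, 7/2)
T3 translate by (6, -3): (-3/2, -1/4) → (9/2, -13/4); (5/2, -25/4) → (17/2, -37/4); (0, -2) → (6, -5); (-3, 7/2) → (3, 1/2)
T4 scale by (-3, 2): (9/2, -13/4) → (-27/2, -13/2); (17/2, -37/4) → (-51/2, -37/2); (6, -5) → (-18, -10); (3, 1/2) → (-9, 1)
T5 reflect across y = 0: (-27/2, -13/2) → (-27/2, 13/2); (-51/2, -37/2) → (-51/2, 37/2); (-18, -10) → (-18, 10); (-9, 1) → (-9, -1)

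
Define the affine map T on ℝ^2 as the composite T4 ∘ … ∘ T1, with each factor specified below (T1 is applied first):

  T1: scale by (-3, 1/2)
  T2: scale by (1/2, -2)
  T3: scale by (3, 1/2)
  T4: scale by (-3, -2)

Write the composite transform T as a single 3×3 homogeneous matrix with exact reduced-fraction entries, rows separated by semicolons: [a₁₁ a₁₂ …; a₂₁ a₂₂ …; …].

T1 = [-3 0 0; 0 1/2 0; 0 0 1]
T2·T1 = [-3/2 0 0; 0 -1 0; 0 0 1]
T3·…·T1 = [-9/2 0 0; 0 -1/2 0; 0 0 1]
T4·…·T1 = [27/2 0 0; 0 1 0; 0 0 1]

T = [27/2 0 0; 0 1 0; 0 0 1]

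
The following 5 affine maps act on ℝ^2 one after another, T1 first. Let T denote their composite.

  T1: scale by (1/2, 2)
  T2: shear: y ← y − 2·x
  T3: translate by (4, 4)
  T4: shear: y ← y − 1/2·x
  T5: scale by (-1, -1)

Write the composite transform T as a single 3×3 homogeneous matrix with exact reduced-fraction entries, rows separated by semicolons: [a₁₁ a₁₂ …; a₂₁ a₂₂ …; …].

T1 = [1/2 0 0; 0 2 0; 0 0 1]
T2·T1 = [1/2 0 0; -1 2 0; 0 0 1]
T3·…·T1 = [1/2 0 4; -1 2 4; 0 0 1]
T4·…·T1 = [1/2 0 4; -5/4 2 2; 0 0 1]
T5·…·T1 = [-1/2 0 -4; 5/4 -2 -2; 0 0 1]

T = [-1/2 0 -4; 5/4 -2 -2; 0 0 1]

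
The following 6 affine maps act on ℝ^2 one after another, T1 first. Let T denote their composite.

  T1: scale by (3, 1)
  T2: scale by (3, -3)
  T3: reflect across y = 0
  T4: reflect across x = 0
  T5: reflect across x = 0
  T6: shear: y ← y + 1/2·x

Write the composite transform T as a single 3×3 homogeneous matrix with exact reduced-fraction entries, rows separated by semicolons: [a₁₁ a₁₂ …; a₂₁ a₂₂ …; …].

T = [9 0 0; 9/2 3 0; 0 0 1]

T1 = [3 0 0; 0 1 0; 0 0 1]
T2·T1 = [9 0 0; 0 -3 0; 0 0 1]
T3·…·T1 = [9 0 0; 0 3 0; 0 0 1]
T4·…·T1 = [-9 0 0; 0 3 0; 0 0 1]
T5·…·T1 = [9 0 0; 0 3 0; 0 0 1]
T6·…·T1 = [9 0 0; 9/2 3 0; 0 0 1]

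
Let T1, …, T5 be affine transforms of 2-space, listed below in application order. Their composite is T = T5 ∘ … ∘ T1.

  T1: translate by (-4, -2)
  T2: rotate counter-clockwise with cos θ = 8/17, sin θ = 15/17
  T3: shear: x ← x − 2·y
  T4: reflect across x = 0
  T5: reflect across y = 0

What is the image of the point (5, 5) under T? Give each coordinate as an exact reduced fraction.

T(p) = (115/17, -39/17)

T1 translate by (-4, -2): (5, 5) → (1, 3)
T2 rotate counter-clockwise with cos θ = 8/17, sin θ = 15/17: (1, 3) → (-37/17, 39/17)
T3 shear: x ← x − 2·y: (-37/17, 39/17) → (-115/17, 39/17)
T4 reflect across x = 0: (-115/17, 39/17) → (115/17, 39/17)
T5 reflect across y = 0: (115/17, 39/17) → (115/17, -39/17)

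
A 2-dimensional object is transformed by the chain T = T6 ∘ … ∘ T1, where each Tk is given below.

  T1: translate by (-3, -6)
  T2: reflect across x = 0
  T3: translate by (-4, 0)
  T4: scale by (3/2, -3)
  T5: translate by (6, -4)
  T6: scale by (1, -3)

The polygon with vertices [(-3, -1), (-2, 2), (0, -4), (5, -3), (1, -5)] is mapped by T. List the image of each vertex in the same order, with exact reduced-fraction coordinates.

T1 translate by (-3, -6): (-3, -1) → (-6, -7); (-2, 2) → (-5, -4); (0, -4) → (-3, -10); (5, -3) → (2, -9); (1, -5) → (-2, -11)
T2 reflect across x = 0: (-6, -7) → (6, -7); (-5, -4) → (5, -4); (-3, -10) → (3, -10); (2, -9) → (-2, -9); (-2, -11) → (2, -11)
T3 translate by (-4, 0): (6, -7) → (2, -7); (5, -4) → (1, -4); (3, -10) → (-1, -10); (-2, -9) → (-6, -9); (2, -11) → (-2, -11)
T4 scale by (3/2, -3): (2, -7) → (3, 21); (1, -4) → (3/2, 12); (-1, -10) → (-3/2, 30); (-6, -9) → (-9, 27); (-2, -11) → (-3, 33)
T5 translate by (6, -4): (3, 21) → (9, 17); (3/2, 12) → (15/2, 8); (-3/2, 30) → (9/2, 26); (-9, 27) → (-3, 23); (-3, 33) → (3, 29)
T6 scale by (1, -3): (9, 17) → (9, -51); (15/2, 8) → (15/2, -24); (9/2, 26) → (9/2, -78); (-3, 23) → (-3, -69); (3, 29) → (3, -87)

image vertices: (9, -51), (15/2, -24), (9/2, -78), (-3, -69), (3, -87)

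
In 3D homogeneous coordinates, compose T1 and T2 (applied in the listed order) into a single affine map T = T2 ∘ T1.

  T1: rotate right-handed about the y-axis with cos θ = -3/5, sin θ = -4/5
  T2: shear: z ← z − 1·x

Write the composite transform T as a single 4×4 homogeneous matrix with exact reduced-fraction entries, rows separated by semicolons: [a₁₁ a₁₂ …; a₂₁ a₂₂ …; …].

T = [-3/5 0 -4/5 0; 0 1 0 0; 7/5 0 1/5 0; 0 0 0 1]

T1 = [-3/5 0 -4/5 0; 0 1 0 0; 4/5 0 -3/5 0; 0 0 0 1]
T2·T1 = [-3/5 0 -4/5 0; 0 1 0 0; 7/5 0 1/5 0; 0 0 0 1]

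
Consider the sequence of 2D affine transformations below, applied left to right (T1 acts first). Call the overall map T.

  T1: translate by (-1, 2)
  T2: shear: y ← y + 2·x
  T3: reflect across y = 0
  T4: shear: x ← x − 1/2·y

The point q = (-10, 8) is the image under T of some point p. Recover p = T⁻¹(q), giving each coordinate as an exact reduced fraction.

p = (-5, 2)

T1 = [1 0 -1; 0 1 2; 0 0 1]
T2·T1 = [1 0 -1; 2 1 0; 0 0 1]
T3·…·T1 = [1 0 -1; -2 -1 0; 0 0 1]
T4·…·T1 = [2 1/2 -1; -2 -1 0; 0 0 1]
det M = -1; M⁻¹ = [1 1/2 1; -2 -2 -2; 0 0 1]
M⁻¹ · (-10, 8)ᵀ = (-5, 2)ᵀ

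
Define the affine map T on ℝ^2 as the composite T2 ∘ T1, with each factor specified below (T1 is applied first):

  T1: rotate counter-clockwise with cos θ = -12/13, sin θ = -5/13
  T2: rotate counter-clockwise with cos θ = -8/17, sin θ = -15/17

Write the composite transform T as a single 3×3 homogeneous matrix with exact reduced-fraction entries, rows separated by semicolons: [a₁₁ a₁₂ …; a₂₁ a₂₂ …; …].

T = [21/221 -220/221 0; 220/221 21/221 0; 0 0 1]

T1 = [-12/13 5/13 0; -5/13 -12/13 0; 0 0 1]
T2·T1 = [21/221 -220/221 0; 220/221 21/221 0; 0 0 1]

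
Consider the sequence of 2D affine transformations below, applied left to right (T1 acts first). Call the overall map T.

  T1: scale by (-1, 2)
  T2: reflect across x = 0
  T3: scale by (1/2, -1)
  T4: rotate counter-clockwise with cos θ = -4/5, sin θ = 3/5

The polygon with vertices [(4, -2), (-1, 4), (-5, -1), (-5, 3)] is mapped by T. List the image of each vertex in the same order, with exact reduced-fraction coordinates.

image vertices: (-4, -2), (26/5, 61/10), (4/5, -31/10), (28/5, 33/10)

T1 scale by (-1, 2): (4, -2) → (-4, -4); (-1, 4) → (1, 8); (-5, -1) → (5, -2); (-5, 3) → (5, 6)
T2 reflect across x = 0: (-4, -4) → (4, -4); (1, 8) → (-1, 8); (5, -2) → (-5, -2); (5, 6) → (-5, 6)
T3 scale by (1/2, -1): (4, -4) → (2, 4); (-1, 8) → (-1/2, -8); (-5, -2) → (-5/2, 2); (-5, 6) → (-5/2, -6)
T4 rotate counter-clockwise with cos θ = -4/5, sin θ = 3/5: (2, 4) → (-4, -2); (-1/2, -8) → (26/5, 61/10); (-5/2, 2) → (4/5, -31/10); (-5/2, -6) → (28/5, 33/10)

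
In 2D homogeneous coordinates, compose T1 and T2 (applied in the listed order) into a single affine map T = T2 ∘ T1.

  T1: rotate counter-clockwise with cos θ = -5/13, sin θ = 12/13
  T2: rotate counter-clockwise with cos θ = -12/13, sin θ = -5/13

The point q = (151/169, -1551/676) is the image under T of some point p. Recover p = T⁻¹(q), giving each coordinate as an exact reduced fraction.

T1 = [-5/13 -12/13 0; 12/13 -5/13 0; 0 0 1]
T2·T1 = [120/169 119/169 0; -119/169 120/169 0; 0 0 1]
det M = 1; M⁻¹ = [120/169 -119/169 0; 119/169 120/169 0; 0 0 1]
M⁻¹ · (151/169, -1551/676)ᵀ = (9/4, -1)ᵀ

p = (9/4, -1)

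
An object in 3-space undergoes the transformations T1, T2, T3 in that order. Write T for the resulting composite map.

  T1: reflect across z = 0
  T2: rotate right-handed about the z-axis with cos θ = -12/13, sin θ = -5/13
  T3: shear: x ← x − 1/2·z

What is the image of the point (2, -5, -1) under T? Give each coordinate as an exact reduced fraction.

T(p) = (-111/26, 50/13, 1)

T1 reflect across z = 0: (2, -5, -1) → (2, -5, 1)
T2 rotate right-handed about the z-axis with cos θ = -12/13, sin θ = -5/13: (2, -5, 1) → (-49/13, 50/13, 1)
T3 shear: x ← x − 1/2·z: (-49/13, 50/13, 1) → (-111/26, 50/13, 1)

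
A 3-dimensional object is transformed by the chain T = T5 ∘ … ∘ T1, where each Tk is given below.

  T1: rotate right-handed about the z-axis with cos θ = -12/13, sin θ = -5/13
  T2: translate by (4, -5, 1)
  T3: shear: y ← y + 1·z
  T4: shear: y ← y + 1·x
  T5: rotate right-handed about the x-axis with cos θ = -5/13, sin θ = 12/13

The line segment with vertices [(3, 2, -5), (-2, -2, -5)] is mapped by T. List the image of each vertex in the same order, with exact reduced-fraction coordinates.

image vertices: (2, 98/13, -100/13), (66/13, 709/169, 56/169)

T1 rotate right-handed about the z-axis with cos θ = -12/13, sin θ = -5/13: (3, 2, -5) → (-2, -3, -5); (-2, -2, -5) → (14/13, 34/13, -5)
T2 translate by (4, -5, 1): (-2, -3, -5) → (2, -8, -4); (14/13, 34/13, -5) → (66/13, -31/13, -4)
T3 shear: y ← y + 1·z: (2, -8, -4) → (2, -12, -4); (66/13, -31/13, -4) → (66/13, -83/13, -4)
T4 shear: y ← y + 1·x: (2, -12, -4) → (2, -10, -4); (66/13, -83/13, -4) → (66/13, -17/13, -4)
T5 rotate right-handed about the x-axis with cos θ = -5/13, sin θ = 12/13: (2, -10, -4) → (2, 98/13, -100/13); (66/13, -17/13, -4) → (66/13, 709/169, 56/169)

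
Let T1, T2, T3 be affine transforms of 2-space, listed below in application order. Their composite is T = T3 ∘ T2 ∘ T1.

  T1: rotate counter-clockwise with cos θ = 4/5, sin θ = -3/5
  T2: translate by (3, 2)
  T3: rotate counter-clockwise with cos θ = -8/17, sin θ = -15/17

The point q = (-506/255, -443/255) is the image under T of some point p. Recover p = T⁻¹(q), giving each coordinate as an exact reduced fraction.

T1 = [4/5 3/5 0; -3/5 4/5 0; 0 0 1]
T2·T1 = [4/5 3/5 3; -3/5 4/5 2; 0 0 1]
T3·…·T1 = [-77/85 36/85 6/17; -36/85 -77/85 -61/17; 0 0 1]
det M = 1; M⁻¹ = [-77/85 -36/85 -6/5; 36/85 -77/85 -17/5; 0 0 1]
M⁻¹ · (-506/255, -443/255)ᵀ = (4/3, -8/3)ᵀ

p = (4/3, -8/3)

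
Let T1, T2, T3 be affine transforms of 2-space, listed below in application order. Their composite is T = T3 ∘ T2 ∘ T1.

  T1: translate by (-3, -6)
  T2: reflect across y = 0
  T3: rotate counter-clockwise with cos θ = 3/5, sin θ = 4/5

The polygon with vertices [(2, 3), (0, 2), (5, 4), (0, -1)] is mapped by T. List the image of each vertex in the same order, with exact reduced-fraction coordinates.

T1 translate by (-3, -6): (2, 3) → (-1, -3); (0, 2) → (-3, -4); (5, 4) → (2, -2); (0, -1) → (-3, -7)
T2 reflect across y = 0: (-1, -3) → (-1, 3); (-3, -4) → (-3, 4); (2, -2) → (2, 2); (-3, -7) → (-3, 7)
T3 rotate counter-clockwise with cos θ = 3/5, sin θ = 4/5: (-1, 3) → (-3, 1); (-3, 4) → (-5, 0); (2, 2) → (-2/5, 14/5); (-3, 7) → (-37/5, 9/5)

image vertices: (-3, 1), (-5, 0), (-2/5, 14/5), (-37/5, 9/5)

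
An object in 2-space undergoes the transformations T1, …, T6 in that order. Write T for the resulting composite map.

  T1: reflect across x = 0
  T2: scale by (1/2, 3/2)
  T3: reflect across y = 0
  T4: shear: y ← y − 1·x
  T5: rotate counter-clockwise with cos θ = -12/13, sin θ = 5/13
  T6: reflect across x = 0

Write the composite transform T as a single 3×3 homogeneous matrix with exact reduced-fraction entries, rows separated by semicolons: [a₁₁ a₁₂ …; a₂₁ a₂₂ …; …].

T = [-7/26 -15/26 0; -17/26 18/13 0; 0 0 1]

T1 = [-1 0 0; 0 1 0; 0 0 1]
T2·T1 = [-1/2 0 0; 0 3/2 0; 0 0 1]
T3·…·T1 = [-1/2 0 0; 0 -3/2 0; 0 0 1]
T4·…·T1 = [-1/2 0 0; 1/2 -3/2 0; 0 0 1]
T5·…·T1 = [7/26 15/26 0; -17/26 18/13 0; 0 0 1]
T6·…·T1 = [-7/26 -15/26 0; -17/26 18/13 0; 0 0 1]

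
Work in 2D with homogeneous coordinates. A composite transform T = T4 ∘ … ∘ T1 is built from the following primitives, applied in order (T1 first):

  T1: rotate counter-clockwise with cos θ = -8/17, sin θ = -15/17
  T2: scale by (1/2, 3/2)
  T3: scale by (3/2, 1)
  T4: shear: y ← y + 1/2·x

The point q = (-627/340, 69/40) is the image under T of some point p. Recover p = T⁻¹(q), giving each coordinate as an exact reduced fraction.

T1 = [-8/17 15/17 0; -15/17 -8/17 0; 0 0 1]
T2·T1 = [-4/17 15/34 0; -45/34 -12/17 0; 0 0 1]
T3·…·T1 = [-6/17 45/68 0; -45/34 -12/17 0; 0 0 1]
T4·…·T1 = [-6/17 45/68 0; -3/2 -3/8 0; 0 0 1]
det M = 9/8; M⁻¹ = [-1/3 -10/17 0; 4/3 -16/51 0; 0 0 1]
M⁻¹ · (-627/340, 69/40)ᵀ = (-2/5, -3)ᵀ

p = (-2/5, -3)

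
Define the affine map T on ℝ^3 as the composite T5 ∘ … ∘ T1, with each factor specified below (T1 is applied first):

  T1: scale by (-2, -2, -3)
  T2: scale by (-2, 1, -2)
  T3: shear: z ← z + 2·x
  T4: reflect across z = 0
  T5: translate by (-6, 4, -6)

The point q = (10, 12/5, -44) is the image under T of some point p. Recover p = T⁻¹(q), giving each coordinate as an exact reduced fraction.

p = (4, 4/5, 1)

T1 = [-2 0 0 0; 0 -2 0 0; 0 0 -3 0; 0 0 0 1]
T2·T1 = [4 0 0 0; 0 -2 0 0; 0 0 6 0; 0 0 0 1]
T3·…·T1 = [4 0 0 0; 0 -2 0 0; 8 0 6 0; 0 0 0 1]
T4·…·T1 = [4 0 0 0; 0 -2 0 0; -8 0 -6 0; 0 0 0 1]
T5·…·T1 = [4 0 0 -6; 0 -2 0 4; -8 0 -6 -6; 0 0 0 1]
det M = 48; M⁻¹ = [1/4 0 0 3/2; 0 -1/2 0 2; -1/3 0 -1/6 -3; 0 0 0 1]
M⁻¹ · (10, 12/5, -44)ᵀ = (4, 4/5, 1)ᵀ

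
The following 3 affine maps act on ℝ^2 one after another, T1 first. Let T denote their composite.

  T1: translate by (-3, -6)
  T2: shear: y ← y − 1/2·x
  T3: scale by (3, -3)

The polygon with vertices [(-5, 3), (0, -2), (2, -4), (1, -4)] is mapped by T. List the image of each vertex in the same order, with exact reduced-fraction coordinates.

image vertices: (-24, -3), (-9, 39/2), (-3, 57/2), (-6, 27)

T1 translate by (-3, -6): (-5, 3) → (-8, -3); (0, -2) → (-3, -8); (2, -4) → (-1, -10); (1, -4) → (-2, -10)
T2 shear: y ← y − 1/2·x: (-8, -3) → (-8, 1); (-3, -8) → (-3, -13/2); (-1, -10) → (-1, -19/2); (-2, -10) → (-2, -9)
T3 scale by (3, -3): (-8, 1) → (-24, -3); (-3, -13/2) → (-9, 39/2); (-1, -19/2) → (-3, 57/2); (-2, -9) → (-6, 27)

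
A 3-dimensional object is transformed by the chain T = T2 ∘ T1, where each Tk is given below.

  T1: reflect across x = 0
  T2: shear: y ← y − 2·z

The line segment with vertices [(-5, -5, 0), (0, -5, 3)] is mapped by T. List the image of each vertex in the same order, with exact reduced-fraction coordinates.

T1 reflect across x = 0: (-5, -5, 0) → (5, -5, 0); (0, -5, 3) → (0, -5, 3)
T2 shear: y ← y − 2·z: (5, -5, 0) → (5, -5, 0); (0, -5, 3) → (0, -11, 3)

image vertices: (5, -5, 0), (0, -11, 3)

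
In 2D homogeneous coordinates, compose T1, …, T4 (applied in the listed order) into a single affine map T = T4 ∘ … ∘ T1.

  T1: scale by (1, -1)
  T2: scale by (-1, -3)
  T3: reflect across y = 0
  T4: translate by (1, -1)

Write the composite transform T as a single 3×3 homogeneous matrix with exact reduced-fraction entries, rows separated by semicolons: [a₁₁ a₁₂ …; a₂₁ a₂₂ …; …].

T1 = [1 0 0; 0 -1 0; 0 0 1]
T2·T1 = [-1 0 0; 0 3 0; 0 0 1]
T3·…·T1 = [-1 0 0; 0 -3 0; 0 0 1]
T4·…·T1 = [-1 0 1; 0 -3 -1; 0 0 1]

T = [-1 0 1; 0 -3 -1; 0 0 1]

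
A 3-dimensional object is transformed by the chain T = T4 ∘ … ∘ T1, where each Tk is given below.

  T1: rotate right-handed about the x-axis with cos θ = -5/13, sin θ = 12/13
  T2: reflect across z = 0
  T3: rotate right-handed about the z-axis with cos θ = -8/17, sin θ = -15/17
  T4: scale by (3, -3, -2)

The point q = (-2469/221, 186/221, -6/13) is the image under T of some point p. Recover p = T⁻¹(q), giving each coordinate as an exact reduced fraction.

T1 = [1 0 0 0; 0 -5/13 -12/13 0; 0 12/13 -5/13 0; 0 0 0 1]
T2·T1 = [1 0 0 0; 0 -5/13 -12/13 0; 0 -12/13 5/13 0; 0 0 0 1]
T3·…·T1 = [-8/17 -75/221 -180/221 0; -15/17 40/221 96/221 0; 0 -12/13 5/13 0; 0 0 0 1]
T4·…·T1 = [-24/17 -225/221 -540/221 0; 45/17 -120/221 -288/221 0; 0 24/13 -10/13 0; 0 0 0 1]
det M = -18; M⁻¹ = [-8/51 5/17 0 0; -25/221 -40/663 6/13 0; -60/221 -32/221 -5/26 0; 0 0 0 1]
M⁻¹ · (-2469/221, 186/221, -6/13)ᵀ = (2, 1, 3)ᵀ

p = (2, 1, 3)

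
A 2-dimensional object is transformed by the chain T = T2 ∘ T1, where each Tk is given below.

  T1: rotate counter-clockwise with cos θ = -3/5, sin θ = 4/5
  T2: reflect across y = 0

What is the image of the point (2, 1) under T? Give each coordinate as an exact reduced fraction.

T(p) = (-2, -1)

T1 rotate counter-clockwise with cos θ = -3/5, sin θ = 4/5: (2, 1) → (-2, 1)
T2 reflect across y = 0: (-2, 1) → (-2, -1)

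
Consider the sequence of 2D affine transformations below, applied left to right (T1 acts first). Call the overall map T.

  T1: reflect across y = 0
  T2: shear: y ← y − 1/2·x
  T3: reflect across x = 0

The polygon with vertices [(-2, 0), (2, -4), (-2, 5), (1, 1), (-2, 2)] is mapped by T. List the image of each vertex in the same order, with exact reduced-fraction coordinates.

T1 reflect across y = 0: (-2, 0) → (-2, 0); (2, -4) → (2, 4); (-2, 5) → (-2, -5); (1, 1) → (1, -1); (-2, 2) → (-2, -2)
T2 shear: y ← y − 1/2·x: (-2, 0) → (-2, 1); (2, 4) → (2, 3); (-2, -5) → (-2, -4); (1, -1) → (1, -3/2); (-2, -2) → (-2, -1)
T3 reflect across x = 0: (-2, 1) → (2, 1); (2, 3) → (-2, 3); (-2, -4) → (2, -4); (1, -3/2) → (-1, -3/2); (-2, -1) → (2, -1)

image vertices: (2, 1), (-2, 3), (2, -4), (-1, -3/2), (2, -1)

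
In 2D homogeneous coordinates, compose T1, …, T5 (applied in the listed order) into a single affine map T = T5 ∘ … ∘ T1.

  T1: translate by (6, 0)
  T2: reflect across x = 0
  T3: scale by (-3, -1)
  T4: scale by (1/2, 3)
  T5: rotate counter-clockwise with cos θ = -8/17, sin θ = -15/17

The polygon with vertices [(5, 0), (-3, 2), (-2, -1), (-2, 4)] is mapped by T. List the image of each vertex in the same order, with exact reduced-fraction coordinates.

image vertices: (-132/17, -495/34), (-126/17, -39/34), (-3/17, -114/17), (-228/17, 6/17)

T1 translate by (6, 0): (5, 0) → (11, 0); (-3, 2) → (3, 2); (-2, -1) → (4, -1); (-2, 4) → (4, 4)
T2 reflect across x = 0: (11, 0) → (-11, 0); (3, 2) → (-3, 2); (4, -1) → (-4, -1); (4, 4) → (-4, 4)
T3 scale by (-3, -1): (-11, 0) → (33, 0); (-3, 2) → (9, -2); (-4, -1) → (12, 1); (-4, 4) → (12, -4)
T4 scale by (1/2, 3): (33, 0) → (33/2, 0); (9, -2) → (9/2, -6); (12, 1) → (6, 3); (12, -4) → (6, -12)
T5 rotate counter-clockwise with cos θ = -8/17, sin θ = -15/17: (33/2, 0) → (-132/17, -495/34); (9/2, -6) → (-126/17, -39/34); (6, 3) → (-3/17, -114/17); (6, -12) → (-228/17, 6/17)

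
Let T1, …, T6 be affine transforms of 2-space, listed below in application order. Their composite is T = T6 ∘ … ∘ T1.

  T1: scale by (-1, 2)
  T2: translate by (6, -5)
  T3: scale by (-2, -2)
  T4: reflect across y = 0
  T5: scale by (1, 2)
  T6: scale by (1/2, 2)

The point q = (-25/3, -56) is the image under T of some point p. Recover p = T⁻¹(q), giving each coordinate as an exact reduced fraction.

p = (-7/3, -1)

T1 = [-1 0 0; 0 2 0; 0 0 1]
T2·T1 = [-1 0 6; 0 2 -5; 0 0 1]
T3·…·T1 = [2 0 -12; 0 -4 10; 0 0 1]
T4·…·T1 = [2 0 -12; 0 4 -10; 0 0 1]
T5·…·T1 = [2 0 -12; 0 8 -20; 0 0 1]
T6·…·T1 = [1 0 -6; 0 16 -40; 0 0 1]
det M = 16; M⁻¹ = [1 0 6; 0 1/16 5/2; 0 0 1]
M⁻¹ · (-25/3, -56)ᵀ = (-7/3, -1)ᵀ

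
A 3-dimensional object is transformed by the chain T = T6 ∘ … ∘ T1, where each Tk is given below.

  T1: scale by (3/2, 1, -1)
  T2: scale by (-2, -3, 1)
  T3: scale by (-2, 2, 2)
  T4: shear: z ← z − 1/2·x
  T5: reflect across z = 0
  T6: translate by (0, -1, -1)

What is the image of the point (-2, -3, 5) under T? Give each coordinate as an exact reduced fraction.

T(p) = (-12, 17, 3)

T1 scale by (3/2, 1, -1): (-2, -3, 5) → (-3, -3, -5)
T2 scale by (-2, -3, 1): (-3, -3, -5) → (6, 9, -5)
T3 scale by (-2, 2, 2): (6, 9, -5) → (-12, 18, -10)
T4 shear: z ← z − 1/2·x: (-12, 18, -10) → (-12, 18, -4)
T5 reflect across z = 0: (-12, 18, -4) → (-12, 18, 4)
T6 translate by (0, -1, -1): (-12, 18, 4) → (-12, 17, 3)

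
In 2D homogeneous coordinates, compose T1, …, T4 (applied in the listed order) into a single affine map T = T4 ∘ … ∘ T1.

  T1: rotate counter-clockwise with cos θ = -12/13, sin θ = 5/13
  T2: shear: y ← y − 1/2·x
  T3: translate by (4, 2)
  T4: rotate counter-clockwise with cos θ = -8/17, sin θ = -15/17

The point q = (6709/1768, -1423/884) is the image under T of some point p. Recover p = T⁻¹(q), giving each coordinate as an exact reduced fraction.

T1 = [-12/13 -5/13 0; 5/13 -12/13 0; 0 0 1]
T2·T1 = [-12/13 -5/13 0; 11/13 -19/26 0; 0 0 1]
T3·…·T1 = [-12/13 -5/13 4; 11/13 -19/26 2; 0 0 1]
T4·…·T1 = [261/221 -205/442 -2/17; 92/221 151/221 -76/17; 0 0 1]
det M = 1; M⁻¹ = [151/221 205/442 28/13; -92/221 261/221 68/13; 0 0 1]
M⁻¹ · (6709/1768, -1423/884)ᵀ = (4, 7/4)ᵀ

p = (4, 7/4)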